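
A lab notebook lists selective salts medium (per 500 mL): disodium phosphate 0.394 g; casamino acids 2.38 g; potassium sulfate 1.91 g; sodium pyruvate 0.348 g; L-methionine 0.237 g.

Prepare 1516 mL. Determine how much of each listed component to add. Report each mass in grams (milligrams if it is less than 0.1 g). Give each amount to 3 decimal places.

Ratio of target to recipe volume: 1516 / 500 = 3.032.
disodium phosphate: 0.394 g × (1516 mL / 500 mL) = 1.195 g
casamino acids: 2.38 g × (1516 mL / 500 mL) = 7.216 g
potassium sulfate: 1.91 g × (1516 mL / 500 mL) = 5.791 g
sodium pyruvate: 0.348 g × (1516 mL / 500 mL) = 1.055 g
L-methionine: 0.237 g × (1516 mL / 500 mL) = 0.719 g

disodium phosphate 1.195 g; casamino acids 7.216 g; potassium sulfate 5.791 g; sodium pyruvate 1.055 g; L-methionine 0.719 g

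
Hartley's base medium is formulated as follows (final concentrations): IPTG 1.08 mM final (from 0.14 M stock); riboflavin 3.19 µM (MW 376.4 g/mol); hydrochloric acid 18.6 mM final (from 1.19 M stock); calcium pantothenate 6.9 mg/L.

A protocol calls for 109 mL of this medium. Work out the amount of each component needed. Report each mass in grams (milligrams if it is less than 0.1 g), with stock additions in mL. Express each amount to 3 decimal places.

IPTG 0.841 mL; riboflavin 0.131 mg; hydrochloric acid 1.704 mL; calcium pantothenate 0.752 mg

Working volume: 109 mL = 0.109 L.
IPTG: dilute stock: 1.08 mM × 109 mL ÷ 140 mM = 0.841 mL
riboflavin: 3.19 µmol/L × 376.4 g/mol × 0.109 L ÷ 1000 = 0.131 mg
hydrochloric acid: dilute stock: 18.6 mM × 109 mL ÷ 1190 mM = 1.704 mL
calcium pantothenate: 6.9 mg/L × 0.109 L = 0.752 mg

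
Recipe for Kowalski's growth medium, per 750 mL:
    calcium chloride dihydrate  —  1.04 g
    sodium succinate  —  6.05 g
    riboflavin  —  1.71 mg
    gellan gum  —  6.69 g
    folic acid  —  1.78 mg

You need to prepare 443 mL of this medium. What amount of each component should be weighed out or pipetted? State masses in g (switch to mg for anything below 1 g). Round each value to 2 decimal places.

calcium chloride dihydrate 614.29 mg; sodium succinate 3.57 g; riboflavin 1.01 mg; gellan gum 3.95 g; folic acid 1.05 mg

Ratio of target to recipe volume: 443 / 750 = 0.590667.
calcium chloride dihydrate: 1.04 g × (443 mL / 750 mL) = 0.614293 g = 614.29 mg
sodium succinate: 6.05 g × (443 mL / 750 mL) = 3.57 g
riboflavin: 1.71 mg × (443 mL / 750 mL) = 1.01 mg
gellan gum: 6.69 g × (443 mL / 750 mL) = 3.95 g
folic acid: 1.78 mg × (443 mL / 750 mL) = 1.05 mg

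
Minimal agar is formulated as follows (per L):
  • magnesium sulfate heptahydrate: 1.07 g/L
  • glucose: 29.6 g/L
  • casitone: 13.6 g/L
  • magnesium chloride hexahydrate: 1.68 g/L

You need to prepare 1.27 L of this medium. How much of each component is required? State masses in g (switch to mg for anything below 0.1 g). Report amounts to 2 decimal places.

magnesium sulfate heptahydrate 1.36 g; glucose 37.59 g; casitone 17.27 g; magnesium chloride hexahydrate 2.13 g

Scale factor relative to 1 L: 1.27.
magnesium sulfate heptahydrate: 1.07 g/L × 1.27 L = 1.36 g
glucose: 29.6 g/L × 1.27 L = 37.59 g
casitone: 13.6 g/L × 1.27 L = 17.27 g
magnesium chloride hexahydrate: 1.68 g/L × 1.27 L = 2.13 g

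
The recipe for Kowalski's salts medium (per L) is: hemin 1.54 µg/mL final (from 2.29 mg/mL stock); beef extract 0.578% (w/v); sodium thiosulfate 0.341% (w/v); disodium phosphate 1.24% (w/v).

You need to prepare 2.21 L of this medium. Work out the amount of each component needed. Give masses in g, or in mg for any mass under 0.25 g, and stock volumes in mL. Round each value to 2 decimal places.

Working volume: 2.21 L.
hemin: V = C2·V2/C1 = 1.54 µg/mL × 2210 mL ÷ 2290 µg/mL = 1.49 mL
beef extract: 0.578 g per 100 mL × 2210 mL ÷ 100 = 12.77 g
sodium thiosulfate: 0.341% w/v = 3.41 g/L → 3.41 × 2.21 L = 7.54 g
disodium phosphate: 1.24% w/v = 12.4 g/L → 12.4 × 2.21 L = 27.40 g

hemin 1.49 mL; beef extract 12.77 g; sodium thiosulfate 7.54 g; disodium phosphate 27.40 g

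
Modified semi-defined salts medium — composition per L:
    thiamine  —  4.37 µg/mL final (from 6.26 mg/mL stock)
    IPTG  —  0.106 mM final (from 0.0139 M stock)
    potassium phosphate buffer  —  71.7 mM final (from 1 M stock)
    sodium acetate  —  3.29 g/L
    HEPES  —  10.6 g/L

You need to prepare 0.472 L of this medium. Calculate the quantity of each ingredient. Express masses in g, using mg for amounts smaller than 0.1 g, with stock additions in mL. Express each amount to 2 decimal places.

thiamine 0.33 mL; IPTG 3.60 mL; potassium phosphate buffer 33.84 mL; sodium acetate 1.55 g; HEPES 5.00 g

Scale factor relative to 1 L: 0.472.
thiamine: dilute stock: 4.37 µg/mL × 472 mL ÷ 6260 µg/mL = 0.33 mL
IPTG: C1V1 = C2V2 → 0.106 mM × 472 mL ÷ 13.9 mM = 3.60 mL
potassium phosphate buffer: C1V1 = C2V2 → 71.7 mM × 472 mL ÷ 1000 mM = 33.84 mL
sodium acetate: 3.29 g/L × 0.472 L = 1.55 g
HEPES: 10.6 g/L × 0.472 L = 5.00 g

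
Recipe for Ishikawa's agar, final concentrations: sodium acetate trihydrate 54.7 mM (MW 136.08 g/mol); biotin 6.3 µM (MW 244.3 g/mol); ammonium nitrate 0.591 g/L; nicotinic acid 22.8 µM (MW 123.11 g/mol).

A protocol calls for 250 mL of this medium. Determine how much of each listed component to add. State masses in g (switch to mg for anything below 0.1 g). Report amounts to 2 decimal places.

sodium acetate trihydrate 1.86 g; biotin 0.38 mg; ammonium nitrate 0.15 g; nicotinic acid 0.70 mg

Scale factor relative to 1 L: 0.25.
sodium acetate trihydrate: 54.7 mmol/L × 136.08 g/mol × 0.25 L ÷ 1000 = 1.86 g
biotin: 6.3 µmol/L × 244.3 g/mol × 0.25 L ÷ 1000 = 0.38 mg
ammonium nitrate: 0.591 g/L × 0.25 L = 0.15 g
nicotinic acid: 22.8 µmol/L × 123.11 g/mol × 0.25 L ÷ 1000 = 0.70 mg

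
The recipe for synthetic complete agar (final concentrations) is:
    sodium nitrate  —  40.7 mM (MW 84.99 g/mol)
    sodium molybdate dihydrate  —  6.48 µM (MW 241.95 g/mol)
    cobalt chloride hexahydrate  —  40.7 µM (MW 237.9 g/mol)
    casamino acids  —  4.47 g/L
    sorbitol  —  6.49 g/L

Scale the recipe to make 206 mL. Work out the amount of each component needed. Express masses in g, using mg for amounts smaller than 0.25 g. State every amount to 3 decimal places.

sodium nitrate 0.713 g; sodium molybdate dihydrate 0.323 mg; cobalt chloride hexahydrate 1.995 mg; casamino acids 0.921 g; sorbitol 1.337 g

Working volume: 206 mL = 0.206 L.
sodium nitrate: 40.7 mmol/L × 84.99 g/mol × 0.206 L ÷ 1000 = 0.713 g
sodium molybdate dihydrate: 6.48 µmol/L × 241.95 g/mol × 0.206 L ÷ 1000 = 0.323 mg
cobalt chloride hexahydrate: 40.7 µmol/L × 237.9 g/mol × 0.206 L ÷ 1000 = 1.995 mg
casamino acids: 4.47 g/L × 0.206 L = 0.921 g
sorbitol: 6.49 g/L × 0.206 L = 1.337 g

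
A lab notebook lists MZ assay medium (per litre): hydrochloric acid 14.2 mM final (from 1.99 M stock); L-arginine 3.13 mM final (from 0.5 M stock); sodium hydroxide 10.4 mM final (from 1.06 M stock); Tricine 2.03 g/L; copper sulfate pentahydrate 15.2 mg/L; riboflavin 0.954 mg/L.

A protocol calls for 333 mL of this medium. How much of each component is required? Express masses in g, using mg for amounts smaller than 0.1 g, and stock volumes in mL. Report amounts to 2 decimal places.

Scale factor relative to 1 L: 0.333.
hydrochloric acid: V = C2·V2/C1 = 14.2 mM × 333 mL ÷ 1990 mM = 2.38 mL
L-arginine: V = C2·V2/C1 = 3.13 mM × 333 mL ÷ 500 mM = 2.08 mL
sodium hydroxide: dilute stock: 10.4 mM × 333 mL ÷ 1060 mM = 3.27 mL
Tricine: 2.03 g/L × 0.333 L = 0.68 g
copper sulfate pentahydrate: 15.2 mg/L × 0.333 L = 5.06 mg
riboflavin: 0.954 mg/L × 0.333 L = 0.32 mg

hydrochloric acid 2.38 mL; L-arginine 2.08 mL; sodium hydroxide 3.27 mL; Tricine 0.68 g; copper sulfate pentahydrate 5.06 mg; riboflavin 0.32 mg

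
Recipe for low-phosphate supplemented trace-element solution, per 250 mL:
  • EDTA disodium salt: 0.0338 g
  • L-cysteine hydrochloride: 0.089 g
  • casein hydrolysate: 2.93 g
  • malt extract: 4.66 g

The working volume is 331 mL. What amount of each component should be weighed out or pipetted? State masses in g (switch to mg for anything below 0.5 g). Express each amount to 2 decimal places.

EDTA disodium salt 44.75 mg; L-cysteine hydrochloride 117.84 mg; casein hydrolysate 3.88 g; malt extract 6.17 g

Scale factor = 331 mL / 250 mL = 1.324.
EDTA disodium salt: 0.0338 g × (331 mL / 250 mL) = 0.0447512 g = 44.75 mg
L-cysteine hydrochloride: 0.089 g × (331 mL / 250 mL) = 0.117836 g = 117.84 mg
casein hydrolysate: 2.93 g × (331 mL / 250 mL) = 3.88 g
malt extract: 4.66 g × (331 mL / 250 mL) = 6.17 g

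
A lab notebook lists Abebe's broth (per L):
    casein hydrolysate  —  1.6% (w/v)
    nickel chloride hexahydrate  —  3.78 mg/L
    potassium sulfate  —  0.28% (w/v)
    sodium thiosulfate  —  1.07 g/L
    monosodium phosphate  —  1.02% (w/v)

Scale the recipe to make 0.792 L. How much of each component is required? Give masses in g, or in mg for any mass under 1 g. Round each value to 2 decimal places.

Scale factor relative to 1 L: 0.792.
casein hydrolysate: 1.6% w/v = 16 g/L → 16 × 0.792 L = 12.67 g
nickel chloride hexahydrate: 3.78 mg/L × 0.792 L = 2.99 mg
potassium sulfate: 0.28% w/v = 2.8 g/L → 2.8 × 0.792 L = 2.22 g
sodium thiosulfate: 1.07 g/L × 0.792 L = 0.84744 g = 847.44 mg
monosodium phosphate: 1.02% w/v = 10.2 g/L → 10.2 × 0.792 L = 8.08 g

casein hydrolysate 12.67 g; nickel chloride hexahydrate 2.99 mg; potassium sulfate 2.22 g; sodium thiosulfate 847.44 mg; monosodium phosphate 8.08 g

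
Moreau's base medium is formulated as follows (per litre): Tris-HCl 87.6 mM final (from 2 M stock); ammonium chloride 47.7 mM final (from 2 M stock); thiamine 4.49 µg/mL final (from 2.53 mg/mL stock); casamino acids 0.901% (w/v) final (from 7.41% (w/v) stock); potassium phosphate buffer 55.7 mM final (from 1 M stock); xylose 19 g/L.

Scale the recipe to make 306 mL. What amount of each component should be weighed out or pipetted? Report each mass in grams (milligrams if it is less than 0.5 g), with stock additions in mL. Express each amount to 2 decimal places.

Working volume: 306 mL = 0.306 L.
Tris-HCl: dilute stock: 87.6 mM × 306 mL ÷ 2000 mM = 13.40 mL
ammonium chloride: dilute stock: 47.7 mM × 306 mL ÷ 2000 mM = 7.30 mL
thiamine: C1V1 = C2V2 → 4.49 µg/mL × 306 mL ÷ 2530 µg/mL = 0.54 mL
casamino acids: dilute stock: 0.901% ÷ 7.41% × 306 mL = 37.21 mL
potassium phosphate buffer: dilute stock: 55.7 mM × 306 mL ÷ 1000 mM = 17.04 mL
xylose: 19 g/L × 0.306 L = 5.81 g

Tris-HCl 13.40 mL; ammonium chloride 7.30 mL; thiamine 0.54 mL; casamino acids 37.21 mL; potassium phosphate buffer 17.04 mL; xylose 5.81 g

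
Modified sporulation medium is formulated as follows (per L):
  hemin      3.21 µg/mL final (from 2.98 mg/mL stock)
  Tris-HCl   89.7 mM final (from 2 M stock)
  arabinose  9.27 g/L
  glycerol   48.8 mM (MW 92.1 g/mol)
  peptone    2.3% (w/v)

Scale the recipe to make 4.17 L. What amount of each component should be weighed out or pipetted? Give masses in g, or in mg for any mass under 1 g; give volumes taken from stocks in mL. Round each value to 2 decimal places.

Working volume: 4.17 L.
hemin: dilute stock: 3.21 µg/mL × 4170 mL ÷ 2980 µg/mL = 4.49 mL
Tris-HCl: V = C2·V2/C1 = 89.7 mM × 4170 mL ÷ 2000 mM = 187.02 mL
arabinose: 9.27 g/L × 4.17 L = 38.66 g
glycerol: 48.8 mmol/L × 92.1 g/mol × 4.17 L ÷ 1000 = 18.74 g
peptone: 2.3% w/v = 23 g/L → 23 × 4.17 L = 95.91 g

hemin 4.49 mL; Tris-HCl 187.02 mL; arabinose 38.66 g; glycerol 18.74 g; peptone 95.91 g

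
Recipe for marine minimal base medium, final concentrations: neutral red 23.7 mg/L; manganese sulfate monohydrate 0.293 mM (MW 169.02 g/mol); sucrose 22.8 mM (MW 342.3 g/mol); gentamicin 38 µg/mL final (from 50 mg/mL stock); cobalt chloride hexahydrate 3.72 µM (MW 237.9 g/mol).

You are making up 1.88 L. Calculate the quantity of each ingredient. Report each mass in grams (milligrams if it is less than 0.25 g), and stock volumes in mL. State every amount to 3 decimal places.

neutral red 44.556 mg; manganese sulfate monohydrate 93.103 mg; sucrose 14.672 g; gentamicin 1.429 mL; cobalt chloride hexahydrate 1.664 mg

Working volume: 1.88 L.
neutral red: 23.7 mg/L × 1.88 L = 44.556 mg
manganese sulfate monohydrate: 0.293 mmol/L × 169.02 mg/mmol × 1.88 L = 93.103 mg
sucrose: 22.8 mmol/L × 342.3 g/mol × 1.88 L ÷ 1000 = 14.672 g
gentamicin: dilute stock: 38 µg/mL × 1880 mL ÷ 50000 µg/mL = 1.429 mL
cobalt chloride hexahydrate: 3.72 µmol/L × 237.9 g/mol × 1.88 L ÷ 1000 = 1.664 mg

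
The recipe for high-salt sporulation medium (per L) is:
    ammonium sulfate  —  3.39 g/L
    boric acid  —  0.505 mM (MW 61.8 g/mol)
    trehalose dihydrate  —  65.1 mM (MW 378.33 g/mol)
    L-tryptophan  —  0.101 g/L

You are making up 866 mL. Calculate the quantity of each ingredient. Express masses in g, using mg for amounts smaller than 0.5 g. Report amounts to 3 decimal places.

ammonium sulfate 2.936 g; boric acid 27.027 mg; trehalose dihydrate 21.329 g; L-tryptophan 87.466 mg

Scale factor relative to 1 L: 0.866.
ammonium sulfate: 3.39 g/L × 0.866 L = 2.936 g
boric acid: 0.505 mmol/L × 61.8 mg/mmol × 0.866 L = 27.027 mg
trehalose dihydrate: 65.1 mmol/L × 378.33 g/mol × 0.866 L ÷ 1000 = 21.329 g
L-tryptophan: 0.101 g/L × 0.866 L = 0.087466 g = 87.466 mg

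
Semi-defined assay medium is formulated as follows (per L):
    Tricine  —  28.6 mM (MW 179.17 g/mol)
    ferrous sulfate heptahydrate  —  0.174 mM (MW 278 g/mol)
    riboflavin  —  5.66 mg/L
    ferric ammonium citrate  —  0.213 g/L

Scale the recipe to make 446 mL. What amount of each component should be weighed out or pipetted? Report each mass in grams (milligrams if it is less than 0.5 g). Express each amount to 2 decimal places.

Tricine 2.29 g; ferrous sulfate heptahydrate 21.57 mg; riboflavin 2.52 mg; ferric ammonium citrate 95.00 mg

Working volume: 446 mL = 0.446 L.
Tricine: 28.6 mmol/L × 179.17 g/mol × 0.446 L ÷ 1000 = 2.29 g
ferrous sulfate heptahydrate: 0.174 mmol/L × 278 mg/mmol × 0.446 L = 21.57 mg
riboflavin: 5.66 mg/L × 0.446 L = 2.52 mg
ferric ammonium citrate: 0.213 g/L × 0.446 L = 0.094998 g = 95.00 mg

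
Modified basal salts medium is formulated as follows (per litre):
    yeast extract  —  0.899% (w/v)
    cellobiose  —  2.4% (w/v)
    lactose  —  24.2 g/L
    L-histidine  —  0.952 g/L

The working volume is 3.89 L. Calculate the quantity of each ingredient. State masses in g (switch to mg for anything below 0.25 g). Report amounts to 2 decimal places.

yeast extract 34.97 g; cellobiose 93.36 g; lactose 94.14 g; L-histidine 3.70 g

Working volume: 3.89 L.
yeast extract: 0.899 g per 100 mL × 3890 mL ÷ 100 = 34.97 g
cellobiose: 2.4 g per 100 mL × 3890 mL ÷ 100 = 93.36 g
lactose: 24.2 g/L × 3.89 L = 94.14 g
L-histidine: 0.952 g/L × 3.89 L = 3.70 g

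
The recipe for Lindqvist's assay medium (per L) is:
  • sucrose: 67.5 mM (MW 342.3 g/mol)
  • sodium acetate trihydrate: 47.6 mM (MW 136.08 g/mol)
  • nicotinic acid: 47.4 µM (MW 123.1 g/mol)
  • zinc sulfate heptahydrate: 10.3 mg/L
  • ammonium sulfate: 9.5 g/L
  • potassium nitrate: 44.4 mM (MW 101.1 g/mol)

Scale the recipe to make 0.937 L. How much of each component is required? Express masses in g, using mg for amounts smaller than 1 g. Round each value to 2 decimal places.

Scale factor relative to 1 L: 0.937.
sucrose: 67.5 mmol/L × 342.3 g/mol × 0.937 L ÷ 1000 = 21.65 g
sodium acetate trihydrate: 47.6 mmol/L × 136.08 g/mol × 0.937 L ÷ 1000 = 6.07 g
nicotinic acid: 47.4 µmol/L × 123.1 g/mol × 0.937 L ÷ 1000 = 5.47 mg
zinc sulfate heptahydrate: 10.3 mg/L × 0.937 L = 9.65 mg
ammonium sulfate: 9.5 g/L × 0.937 L = 8.90 g
potassium nitrate: 44.4 mmol/L × 101.1 g/mol × 0.937 L ÷ 1000 = 4.21 g

sucrose 21.65 g; sodium acetate trihydrate 6.07 g; nicotinic acid 5.47 mg; zinc sulfate heptahydrate 9.65 mg; ammonium sulfate 8.90 g; potassium nitrate 4.21 g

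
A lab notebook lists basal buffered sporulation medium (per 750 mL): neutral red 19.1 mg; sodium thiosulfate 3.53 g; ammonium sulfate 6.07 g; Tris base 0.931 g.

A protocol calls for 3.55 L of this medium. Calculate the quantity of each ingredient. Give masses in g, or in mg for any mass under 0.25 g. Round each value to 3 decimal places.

Ratio of target to recipe volume: 3550 / 750 = 4.73333.
neutral red: 19.1 mg × (3550 mL / 750 mL) = 90.407 mg
sodium thiosulfate: 3.53 g × (3550 mL / 750 mL) = 16.709 g
ammonium sulfate: 6.07 g × (3550 mL / 750 mL) = 28.731 g
Tris base: 0.931 g × (3550 mL / 750 mL) = 4.407 g

neutral red 90.407 mg; sodium thiosulfate 16.709 g; ammonium sulfate 28.731 g; Tris base 4.407 g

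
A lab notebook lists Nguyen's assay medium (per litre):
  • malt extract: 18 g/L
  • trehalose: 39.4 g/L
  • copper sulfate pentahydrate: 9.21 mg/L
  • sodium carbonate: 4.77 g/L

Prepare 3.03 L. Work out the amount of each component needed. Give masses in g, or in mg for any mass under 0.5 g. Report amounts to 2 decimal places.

malt extract 54.54 g; trehalose 119.38 g; copper sulfate pentahydrate 27.91 mg; sodium carbonate 14.45 g

Working volume: 3.03 L.
malt extract: 18 g/L × 3.03 L = 54.54 g
trehalose: 39.4 g/L × 3.03 L = 119.38 g
copper sulfate pentahydrate: 9.21 mg/L × 3.03 L = 27.91 mg
sodium carbonate: 4.77 g/L × 3.03 L = 14.45 g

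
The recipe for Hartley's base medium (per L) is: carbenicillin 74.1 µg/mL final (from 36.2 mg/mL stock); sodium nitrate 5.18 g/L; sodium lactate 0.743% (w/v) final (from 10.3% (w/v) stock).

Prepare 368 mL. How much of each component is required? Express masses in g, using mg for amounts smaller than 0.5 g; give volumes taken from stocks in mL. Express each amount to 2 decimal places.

carbenicillin 0.75 mL; sodium nitrate 1.91 g; sodium lactate 26.55 mL

Scale factor relative to 1 L: 0.368.
carbenicillin: V = C2·V2/C1 = 74.1 µg/mL × 368 mL ÷ 36200 µg/mL = 0.75 mL
sodium nitrate: 5.18 g/L × 0.368 L = 1.91 g
sodium lactate: dilute stock: 0.743% ÷ 10.3% × 368 mL = 26.55 mL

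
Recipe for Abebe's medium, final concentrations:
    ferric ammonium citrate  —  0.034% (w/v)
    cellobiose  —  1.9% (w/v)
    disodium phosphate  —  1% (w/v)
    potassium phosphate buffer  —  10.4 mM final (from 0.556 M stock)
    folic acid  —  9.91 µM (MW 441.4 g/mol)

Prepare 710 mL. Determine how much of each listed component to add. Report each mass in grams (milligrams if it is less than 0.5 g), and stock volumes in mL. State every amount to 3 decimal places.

Target volume = 710 mL = 0.71 L.
ferric ammonium citrate: 0.034 g per 100 mL × 710 mL ÷ 100 = 0.2414 g = 241.400 mg
cellobiose: 1.9% w/v = 19 g/L → 19 × 0.71 L = 13.490 g
disodium phosphate: 1 g per 100 mL × 710 mL ÷ 100 = 7.100 g
potassium phosphate buffer: dilute stock: 10.4 mM × 710 mL ÷ 556 mM = 13.281 mL
folic acid: 9.91 µmol/L × 441.4 g/mol × 0.71 L ÷ 1000 = 3.106 mg

ferric ammonium citrate 241.400 mg; cellobiose 13.490 g; disodium phosphate 7.100 g; potassium phosphate buffer 13.281 mL; folic acid 3.106 mg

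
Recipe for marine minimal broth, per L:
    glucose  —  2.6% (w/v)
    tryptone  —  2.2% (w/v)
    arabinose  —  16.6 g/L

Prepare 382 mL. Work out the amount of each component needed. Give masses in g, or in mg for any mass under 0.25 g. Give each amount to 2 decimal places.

glucose 9.93 g; tryptone 8.40 g; arabinose 6.34 g

Working volume: 382 mL = 0.382 L.
glucose: 2.6% w/v = 26 g/L → 26 × 0.382 L = 9.93 g
tryptone: 2.2% w/v = 22 g/L → 22 × 0.382 L = 8.40 g
arabinose: 16.6 g/L × 0.382 L = 6.34 g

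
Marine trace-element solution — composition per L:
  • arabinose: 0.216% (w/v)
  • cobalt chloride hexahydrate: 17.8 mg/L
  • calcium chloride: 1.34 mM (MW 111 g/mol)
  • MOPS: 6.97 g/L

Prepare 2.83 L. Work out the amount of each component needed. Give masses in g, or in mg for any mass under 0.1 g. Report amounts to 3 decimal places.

Scale factor relative to 1 L: 2.83.
arabinose: 0.216% w/v = 2.16 g/L → 2.16 × 2.83 L = 6.113 g
cobalt chloride hexahydrate: 17.8 mg/L × 2.83 L = 50.374 mg
calcium chloride: 1.34 mmol/L × 111 g/mol × 2.83 L ÷ 1000 = 0.421 g
MOPS: 6.97 g/L × 2.83 L = 19.725 g

arabinose 6.113 g; cobalt chloride hexahydrate 50.374 mg; calcium chloride 0.421 g; MOPS 19.725 g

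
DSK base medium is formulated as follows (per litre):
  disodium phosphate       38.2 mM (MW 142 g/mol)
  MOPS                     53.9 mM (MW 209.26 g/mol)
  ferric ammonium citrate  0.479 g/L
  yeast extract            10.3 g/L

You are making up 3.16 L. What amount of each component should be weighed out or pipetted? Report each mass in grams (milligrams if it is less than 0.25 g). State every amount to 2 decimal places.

disodium phosphate 17.14 g; MOPS 35.64 g; ferric ammonium citrate 1.51 g; yeast extract 32.55 g

Scale factor relative to 1 L: 3.16.
disodium phosphate: 38.2 mmol/L × 142 g/mol × 3.16 L ÷ 1000 = 17.14 g
MOPS: 53.9 mmol/L × 209.26 g/mol × 3.16 L ÷ 1000 = 35.64 g
ferric ammonium citrate: 0.479 g/L × 3.16 L = 1.51 g
yeast extract: 10.3 g/L × 3.16 L = 32.55 g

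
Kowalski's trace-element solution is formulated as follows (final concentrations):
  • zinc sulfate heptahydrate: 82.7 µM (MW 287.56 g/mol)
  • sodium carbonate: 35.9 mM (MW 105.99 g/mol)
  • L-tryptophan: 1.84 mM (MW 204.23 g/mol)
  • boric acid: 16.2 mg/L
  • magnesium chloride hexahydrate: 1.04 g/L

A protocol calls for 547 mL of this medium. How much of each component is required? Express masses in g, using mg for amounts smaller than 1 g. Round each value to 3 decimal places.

Working volume: 547 mL = 0.547 L.
zinc sulfate heptahydrate: 82.7 µmol/L × 287.56 g/mol × 0.547 L ÷ 1000 = 13.008 mg
sodium carbonate: 35.9 mmol/L × 105.99 g/mol × 0.547 L ÷ 1000 = 2.081 g
L-tryptophan: 1.84 mmol/L × 204.23 mg/mmol × 0.547 L = 205.553 mg
boric acid: 16.2 mg/L × 0.547 L = 8.861 mg
magnesium chloride hexahydrate: 1.04 g/L × 0.547 L = 0.56888 g = 568.880 mg

zinc sulfate heptahydrate 13.008 mg; sodium carbonate 2.081 g; L-tryptophan 205.553 mg; boric acid 8.861 mg; magnesium chloride hexahydrate 568.880 mg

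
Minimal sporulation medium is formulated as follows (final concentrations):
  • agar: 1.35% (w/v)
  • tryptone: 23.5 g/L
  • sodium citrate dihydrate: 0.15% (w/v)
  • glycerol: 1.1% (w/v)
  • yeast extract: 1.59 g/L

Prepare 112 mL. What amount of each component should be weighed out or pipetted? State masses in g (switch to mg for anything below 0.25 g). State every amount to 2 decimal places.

Scale factor relative to 1 L: 0.112.
agar: 1.35 g per 100 mL × 112 mL ÷ 100 = 1.51 g
tryptone: 23.5 g/L × 0.112 L = 2.63 g
sodium citrate dihydrate: 0.15% w/v = 1.5 g/L → 1.5 × 0.112 L = 0.168 g = 168.00 mg
glycerol: 1.1 g per 100 mL × 112 mL ÷ 100 = 1.23 g
yeast extract: 1.59 g/L × 0.112 L = 0.17808 g = 178.08 mg

agar 1.51 g; tryptone 2.63 g; sodium citrate dihydrate 168.00 mg; glycerol 1.23 g; yeast extract 178.08 mg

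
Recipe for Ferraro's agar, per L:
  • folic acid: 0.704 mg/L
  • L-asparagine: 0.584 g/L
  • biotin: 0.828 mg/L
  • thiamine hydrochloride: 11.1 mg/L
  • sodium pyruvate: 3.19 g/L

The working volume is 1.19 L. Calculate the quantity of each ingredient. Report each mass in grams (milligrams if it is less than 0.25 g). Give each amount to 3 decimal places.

Working volume: 1.19 L.
folic acid: 0.704 mg/L × 1.19 L = 0.838 mg
L-asparagine: 0.584 g/L × 1.19 L = 0.695 g
biotin: 0.828 mg/L × 1.19 L = 0.985 mg
thiamine hydrochloride: 11.1 mg/L × 1.19 L = 13.209 mg
sodium pyruvate: 3.19 g/L × 1.19 L = 3.796 g

folic acid 0.838 mg; L-asparagine 0.695 g; biotin 0.985 mg; thiamine hydrochloride 13.209 mg; sodium pyruvate 3.796 g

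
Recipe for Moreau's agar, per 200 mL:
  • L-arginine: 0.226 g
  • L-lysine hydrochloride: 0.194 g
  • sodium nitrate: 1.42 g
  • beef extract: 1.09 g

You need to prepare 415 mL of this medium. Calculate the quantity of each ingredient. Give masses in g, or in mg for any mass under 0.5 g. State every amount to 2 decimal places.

L-arginine 468.95 mg; L-lysine hydrochloride 402.55 mg; sodium nitrate 2.95 g; beef extract 2.26 g

Scale factor = 415 mL / 200 mL = 2.075.
L-arginine: 0.226 g × (415 mL / 200 mL) = 0.46895 g = 468.95 mg
L-lysine hydrochloride: 0.194 g × (415 mL / 200 mL) = 0.40255 g = 402.55 mg
sodium nitrate: 1.42 g × (415 mL / 200 mL) = 2.95 g
beef extract: 1.09 g × (415 mL / 200 mL) = 2.26 g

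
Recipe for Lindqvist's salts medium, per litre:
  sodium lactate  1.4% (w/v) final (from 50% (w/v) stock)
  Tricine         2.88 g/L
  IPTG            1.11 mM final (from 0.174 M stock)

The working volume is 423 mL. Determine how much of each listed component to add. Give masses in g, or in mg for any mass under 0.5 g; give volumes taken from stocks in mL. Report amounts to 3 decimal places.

Working volume: 423 mL = 0.423 L.
sodium lactate: C1V1 = C2V2 → 1.4% ÷ 50% × 423 mL = 11.844 mL
Tricine: 2.88 g/L × 0.423 L = 1.218 g
IPTG: V = C2·V2/C1 = 1.11 mM × 423 mL ÷ 174 mM = 2.698 mL

sodium lactate 11.844 mL; Tricine 1.218 g; IPTG 2.698 mL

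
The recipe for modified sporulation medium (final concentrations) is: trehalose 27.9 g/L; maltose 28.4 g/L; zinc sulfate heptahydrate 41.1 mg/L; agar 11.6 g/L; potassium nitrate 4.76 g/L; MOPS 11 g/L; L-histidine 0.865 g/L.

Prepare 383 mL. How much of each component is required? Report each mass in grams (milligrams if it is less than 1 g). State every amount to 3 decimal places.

Target volume = 383 mL = 0.383 L.
trehalose: 27.9 g/L × 0.383 L = 10.686 g
maltose: 28.4 g/L × 0.383 L = 10.877 g
zinc sulfate heptahydrate: 41.1 mg/L × 0.383 L = 15.741 mg
agar: 11.6 g/L × 0.383 L = 4.443 g
potassium nitrate: 4.76 g/L × 0.383 L = 1.823 g
MOPS: 11 g/L × 0.383 L = 4.213 g
L-histidine: 0.865 g/L × 0.383 L = 0.331295 g = 331.295 mg

trehalose 10.686 g; maltose 10.877 g; zinc sulfate heptahydrate 15.741 mg; agar 4.443 g; potassium nitrate 1.823 g; MOPS 4.213 g; L-histidine 331.295 mg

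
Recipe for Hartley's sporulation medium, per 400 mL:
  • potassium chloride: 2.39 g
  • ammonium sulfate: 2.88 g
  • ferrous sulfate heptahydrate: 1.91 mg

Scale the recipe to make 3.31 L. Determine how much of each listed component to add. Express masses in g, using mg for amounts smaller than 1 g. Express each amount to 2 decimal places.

potassium chloride 19.78 g; ammonium sulfate 23.83 g; ferrous sulfate heptahydrate 15.81 mg

Ratio of target to recipe volume: 3310 / 400 = 8.275.
potassium chloride: 2.39 g × (3310 mL / 400 mL) = 19.78 g
ammonium sulfate: 2.88 g × (3310 mL / 400 mL) = 23.83 g
ferrous sulfate heptahydrate: 1.91 mg × (3310 mL / 400 mL) = 15.81 mg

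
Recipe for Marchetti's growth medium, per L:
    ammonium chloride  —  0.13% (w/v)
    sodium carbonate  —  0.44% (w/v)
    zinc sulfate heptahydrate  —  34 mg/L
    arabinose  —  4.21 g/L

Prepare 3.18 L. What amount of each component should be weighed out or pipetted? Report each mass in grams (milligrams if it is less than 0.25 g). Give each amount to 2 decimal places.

Scale factor relative to 1 L: 3.18.
ammonium chloride: 0.13 g per 100 mL × 3180 mL ÷ 100 = 4.13 g
sodium carbonate: 0.44% w/v = 4.4 g/L → 4.4 × 3.18 L = 13.99 g
zinc sulfate heptahydrate: 34 mg/L × 3.18 L = 108.12 mg
arabinose: 4.21 g/L × 3.18 L = 13.39 g

ammonium chloride 4.13 g; sodium carbonate 13.99 g; zinc sulfate heptahydrate 108.12 mg; arabinose 13.39 g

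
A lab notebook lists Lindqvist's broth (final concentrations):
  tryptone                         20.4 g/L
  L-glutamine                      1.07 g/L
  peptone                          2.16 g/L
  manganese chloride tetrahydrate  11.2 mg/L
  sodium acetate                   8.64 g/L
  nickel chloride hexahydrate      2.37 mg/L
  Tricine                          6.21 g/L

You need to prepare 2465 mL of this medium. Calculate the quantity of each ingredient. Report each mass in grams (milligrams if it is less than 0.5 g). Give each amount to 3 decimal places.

Scale factor relative to 1 L: 2.465.
tryptone: 20.4 g/L × 2.465 L = 50.286 g
L-glutamine: 1.07 g/L × 2.465 L = 2.638 g
peptone: 2.16 g/L × 2.465 L = 5.324 g
manganese chloride tetrahydrate: 11.2 mg/L × 2.465 L = 27.608 mg
sodium acetate: 8.64 g/L × 2.465 L = 21.298 g
nickel chloride hexahydrate: 2.37 mg/L × 2.465 L = 5.842 mg
Tricine: 6.21 g/L × 2.465 L = 15.308 g

tryptone 50.286 g; L-glutamine 2.638 g; peptone 5.324 g; manganese chloride tetrahydrate 27.608 mg; sodium acetate 21.298 g; nickel chloride hexahydrate 5.842 mg; Tricine 15.308 g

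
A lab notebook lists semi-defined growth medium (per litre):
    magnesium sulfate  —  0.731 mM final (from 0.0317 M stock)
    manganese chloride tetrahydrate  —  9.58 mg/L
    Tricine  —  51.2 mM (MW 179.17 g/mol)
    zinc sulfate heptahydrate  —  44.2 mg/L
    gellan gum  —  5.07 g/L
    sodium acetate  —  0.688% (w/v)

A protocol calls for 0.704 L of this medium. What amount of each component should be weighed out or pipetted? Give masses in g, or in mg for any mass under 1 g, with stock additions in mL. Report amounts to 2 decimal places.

magnesium sulfate 16.23 mL; manganese chloride tetrahydrate 6.74 mg; Tricine 6.46 g; zinc sulfate heptahydrate 31.12 mg; gellan gum 3.57 g; sodium acetate 4.84 g

Working volume: 0.704 L.
magnesium sulfate: C1V1 = C2V2 → 0.731 mM × 704 mL ÷ 31.7 mM = 16.23 mL
manganese chloride tetrahydrate: 9.58 mg/L × 0.704 L = 6.74 mg
Tricine: 51.2 mmol/L × 179.17 g/mol × 0.704 L ÷ 1000 = 6.46 g
zinc sulfate heptahydrate: 44.2 mg/L × 0.704 L = 31.12 mg
gellan gum: 5.07 g/L × 0.704 L = 3.57 g
sodium acetate: 0.688 g per 100 mL × 704 mL ÷ 100 = 4.84 g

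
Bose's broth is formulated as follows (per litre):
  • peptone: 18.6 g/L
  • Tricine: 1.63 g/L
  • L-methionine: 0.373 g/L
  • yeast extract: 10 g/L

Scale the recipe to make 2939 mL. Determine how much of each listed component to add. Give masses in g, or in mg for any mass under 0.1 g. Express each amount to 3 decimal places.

peptone 54.665 g; Tricine 4.791 g; L-methionine 1.096 g; yeast extract 29.390 g

Working volume: 2939 mL = 2.939 L.
peptone: 18.6 g/L × 2.939 L = 54.665 g
Tricine: 1.63 g/L × 2.939 L = 4.791 g
L-methionine: 0.373 g/L × 2.939 L = 1.096 g
yeast extract: 10 g/L × 2.939 L = 29.390 g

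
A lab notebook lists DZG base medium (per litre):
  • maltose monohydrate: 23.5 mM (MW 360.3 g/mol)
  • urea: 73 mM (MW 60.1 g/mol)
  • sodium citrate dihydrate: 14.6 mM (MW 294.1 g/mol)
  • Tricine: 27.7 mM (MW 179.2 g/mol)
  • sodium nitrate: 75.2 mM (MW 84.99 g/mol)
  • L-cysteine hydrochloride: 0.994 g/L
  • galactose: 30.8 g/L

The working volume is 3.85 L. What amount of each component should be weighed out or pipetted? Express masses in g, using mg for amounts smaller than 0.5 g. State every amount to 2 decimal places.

maltose monohydrate 32.60 g; urea 16.89 g; sodium citrate dihydrate 16.53 g; Tricine 19.11 g; sodium nitrate 24.61 g; L-cysteine hydrochloride 3.83 g; galactose 118.58 g

Scale factor relative to 1 L: 3.85.
maltose monohydrate: 23.5 mmol/L × 360.3 g/mol × 3.85 L ÷ 1000 = 32.60 g
urea: 73 mmol/L × 60.1 g/mol × 3.85 L ÷ 1000 = 16.89 g
sodium citrate dihydrate: 14.6 mmol/L × 294.1 g/mol × 3.85 L ÷ 1000 = 16.53 g
Tricine: 27.7 mmol/L × 179.2 g/mol × 3.85 L ÷ 1000 = 19.11 g
sodium nitrate: 75.2 mmol/L × 84.99 g/mol × 3.85 L ÷ 1000 = 24.61 g
L-cysteine hydrochloride: 0.994 g/L × 3.85 L = 3.83 g
galactose: 30.8 g/L × 3.85 L = 118.58 g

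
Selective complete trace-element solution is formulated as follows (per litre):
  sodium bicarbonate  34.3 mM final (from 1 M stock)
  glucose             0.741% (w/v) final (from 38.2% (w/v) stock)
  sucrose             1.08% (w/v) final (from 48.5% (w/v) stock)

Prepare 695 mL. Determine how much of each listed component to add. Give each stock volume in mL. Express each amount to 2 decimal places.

sodium bicarbonate 23.84 mL; glucose 13.48 mL; sucrose 15.48 mL

Working volume: 695 mL = 0.695 L.
sodium bicarbonate: dilute stock: 34.3 mM × 695 mL ÷ 1000 mM = 23.84 mL
glucose: C1V1 = C2V2 → 0.741% ÷ 38.2% × 695 mL = 13.48 mL
sucrose: dilute stock: 1.08% ÷ 48.5% × 695 mL = 15.48 mL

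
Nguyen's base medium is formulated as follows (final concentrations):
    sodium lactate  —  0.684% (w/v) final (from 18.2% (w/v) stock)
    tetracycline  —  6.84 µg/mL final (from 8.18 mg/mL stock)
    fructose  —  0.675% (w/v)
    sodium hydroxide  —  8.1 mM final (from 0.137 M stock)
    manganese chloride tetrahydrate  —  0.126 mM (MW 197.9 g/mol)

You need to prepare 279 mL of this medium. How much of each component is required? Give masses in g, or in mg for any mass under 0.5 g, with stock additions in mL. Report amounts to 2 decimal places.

sodium lactate 10.49 mL; tetracycline 0.23 mL; fructose 1.88 g; sodium hydroxide 16.50 mL; manganese chloride tetrahydrate 6.96 mg

Working volume: 279 mL = 0.279 L.
sodium lactate: C1V1 = C2V2 → 0.684% ÷ 18.2% × 279 mL = 10.49 mL
tetracycline: C1V1 = C2V2 → 6.84 µg/mL × 279 mL ÷ 8180 µg/mL = 0.23 mL
fructose: 0.675 g per 100 mL × 279 mL ÷ 100 = 1.88 g
sodium hydroxide: C1V1 = C2V2 → 8.1 mM × 279 mL ÷ 137 mM = 16.50 mL
manganese chloride tetrahydrate: 0.126 mmol/L × 197.9 mg/mmol × 0.279 L = 6.96 mg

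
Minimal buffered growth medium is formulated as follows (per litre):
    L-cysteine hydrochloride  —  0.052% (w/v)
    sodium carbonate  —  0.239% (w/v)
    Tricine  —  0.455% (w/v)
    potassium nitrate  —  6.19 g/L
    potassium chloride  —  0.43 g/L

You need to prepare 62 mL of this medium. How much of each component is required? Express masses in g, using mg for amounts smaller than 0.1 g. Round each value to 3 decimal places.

L-cysteine hydrochloride 32.240 mg; sodium carbonate 0.148 g; Tricine 0.282 g; potassium nitrate 0.384 g; potassium chloride 26.660 mg

Target volume = 62 mL = 0.062 L.
L-cysteine hydrochloride: 0.052 g per 100 mL × 62 mL ÷ 100 = 0.03224 g = 32.240 mg
sodium carbonate: 0.239% w/v = 2.39 g/L → 2.39 × 0.062 L = 0.148 g
Tricine: 0.455 g per 100 mL × 62 mL ÷ 100 = 0.282 g
potassium nitrate: 6.19 g/L × 0.062 L = 0.384 g
potassium chloride: 0.43 g/L × 0.062 L = 0.02666 g = 26.660 mg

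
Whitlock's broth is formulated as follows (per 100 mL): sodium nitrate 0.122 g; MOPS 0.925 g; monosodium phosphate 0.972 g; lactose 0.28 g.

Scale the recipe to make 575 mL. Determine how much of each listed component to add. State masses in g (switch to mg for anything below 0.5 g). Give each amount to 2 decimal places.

Ratio of target to recipe volume: 575 / 100 = 5.75.
sodium nitrate: 0.122 g × (575 mL / 100 mL) = 0.70 g
MOPS: 0.925 g × (575 mL / 100 mL) = 5.32 g
monosodium phosphate: 0.972 g × (575 mL / 100 mL) = 5.59 g
lactose: 0.28 g × (575 mL / 100 mL) = 1.61 g

sodium nitrate 0.70 g; MOPS 5.32 g; monosodium phosphate 5.59 g; lactose 1.61 g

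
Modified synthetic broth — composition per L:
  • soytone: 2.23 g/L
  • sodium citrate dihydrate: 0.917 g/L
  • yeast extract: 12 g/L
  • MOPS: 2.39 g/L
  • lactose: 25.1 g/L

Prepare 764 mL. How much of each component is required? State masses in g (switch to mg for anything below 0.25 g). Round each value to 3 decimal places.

Working volume: 764 mL = 0.764 L.
soytone: 2.23 g/L × 0.764 L = 1.704 g
sodium citrate dihydrate: 0.917 g/L × 0.764 L = 0.701 g
yeast extract: 12 g/L × 0.764 L = 9.168 g
MOPS: 2.39 g/L × 0.764 L = 1.826 g
lactose: 25.1 g/L × 0.764 L = 19.176 g

soytone 1.704 g; sodium citrate dihydrate 0.701 g; yeast extract 9.168 g; MOPS 1.826 g; lactose 19.176 g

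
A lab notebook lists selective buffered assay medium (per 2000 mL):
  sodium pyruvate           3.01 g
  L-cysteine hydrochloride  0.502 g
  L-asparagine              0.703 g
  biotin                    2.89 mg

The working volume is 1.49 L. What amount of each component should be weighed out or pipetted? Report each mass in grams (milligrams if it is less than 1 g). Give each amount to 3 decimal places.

Scale factor = 1490 mL / 2000 mL = 0.745.
sodium pyruvate: 3.01 g × (1490 mL / 2000 mL) = 2.242 g
L-cysteine hydrochloride: 0.502 g × (1490 mL / 2000 mL) = 0.37399 g = 373.990 mg
L-asparagine: 0.703 g × (1490 mL / 2000 mL) = 0.523735 g = 523.735 mg
biotin: 2.89 mg × (1490 mL / 2000 mL) = 2.153 mg

sodium pyruvate 2.242 g; L-cysteine hydrochloride 373.990 mg; L-asparagine 523.735 mg; biotin 2.153 mg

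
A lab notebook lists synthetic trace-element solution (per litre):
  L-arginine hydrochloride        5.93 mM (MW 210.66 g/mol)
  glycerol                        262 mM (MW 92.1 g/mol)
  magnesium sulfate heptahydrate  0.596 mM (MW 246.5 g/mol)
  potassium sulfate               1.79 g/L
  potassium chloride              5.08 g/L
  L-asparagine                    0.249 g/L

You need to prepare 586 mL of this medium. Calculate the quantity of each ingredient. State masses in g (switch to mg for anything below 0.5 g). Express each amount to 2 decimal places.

L-arginine hydrochloride 0.73 g; glycerol 14.14 g; magnesium sulfate heptahydrate 86.09 mg; potassium sulfate 1.05 g; potassium chloride 2.98 g; L-asparagine 145.91 mg

Target volume = 586 mL = 0.586 L.
L-arginine hydrochloride: 5.93 mmol/L × 210.66 g/mol × 0.586 L ÷ 1000 = 0.73 g
glycerol: 262 mmol/L × 92.1 g/mol × 0.586 L ÷ 1000 = 14.14 g
magnesium sulfate heptahydrate: 0.596 mmol/L × 246.5 mg/mmol × 0.586 L = 86.09 mg
potassium sulfate: 1.79 g/L × 0.586 L = 1.05 g
potassium chloride: 5.08 g/L × 0.586 L = 2.98 g
L-asparagine: 0.249 g/L × 0.586 L = 0.145914 g = 145.91 mg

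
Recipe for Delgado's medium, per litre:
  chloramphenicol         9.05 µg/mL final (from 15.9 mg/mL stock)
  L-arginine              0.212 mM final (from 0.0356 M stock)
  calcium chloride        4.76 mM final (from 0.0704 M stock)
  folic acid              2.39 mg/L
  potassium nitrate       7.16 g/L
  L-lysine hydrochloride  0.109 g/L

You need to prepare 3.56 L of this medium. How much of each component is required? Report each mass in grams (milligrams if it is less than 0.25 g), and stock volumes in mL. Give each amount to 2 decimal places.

Working volume: 3.56 L.
chloramphenicol: dilute stock: 9.05 µg/mL × 3560 mL ÷ 15900 µg/mL = 2.03 mL
L-arginine: dilute stock: 0.212 mM × 3560 mL ÷ 35.6 mM = 21.20 mL
calcium chloride: dilute stock: 4.76 mM × 3560 mL ÷ 70.4 mM = 240.70 mL
folic acid: 2.39 mg/L × 3.56 L = 8.51 mg
potassium nitrate: 7.16 g/L × 3.56 L = 25.49 g
L-lysine hydrochloride: 0.109 g/L × 3.56 L = 0.39 g

chloramphenicol 2.03 mL; L-arginine 21.20 mL; calcium chloride 240.70 mL; folic acid 8.51 mg; potassium nitrate 25.49 g; L-lysine hydrochloride 0.39 g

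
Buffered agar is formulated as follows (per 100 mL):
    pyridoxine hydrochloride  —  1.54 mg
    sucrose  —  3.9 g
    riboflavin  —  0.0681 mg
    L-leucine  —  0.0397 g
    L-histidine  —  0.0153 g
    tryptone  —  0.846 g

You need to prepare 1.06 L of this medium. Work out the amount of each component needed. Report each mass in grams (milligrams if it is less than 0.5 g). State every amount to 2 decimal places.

Scale factor = 1060 mL / 100 mL = 10.6.
pyridoxine hydrochloride: 1.54 mg × (1060 mL / 100 mL) = 16.32 mg
sucrose: 3.9 g × (1060 mL / 100 mL) = 41.34 g
riboflavin: 0.0681 mg × (1060 mL / 100 mL) = 0.72 mg
L-leucine: 0.0397 g × (1060 mL / 100 mL) = 0.42082 g = 420.82 mg
L-histidine: 0.0153 g × (1060 mL / 100 mL) = 0.16218 g = 162.18 mg
tryptone: 0.846 g × (1060 mL / 100 mL) = 8.97 g

pyridoxine hydrochloride 16.32 mg; sucrose 41.34 g; riboflavin 0.72 mg; L-leucine 420.82 mg; L-histidine 162.18 mg; tryptone 8.97 g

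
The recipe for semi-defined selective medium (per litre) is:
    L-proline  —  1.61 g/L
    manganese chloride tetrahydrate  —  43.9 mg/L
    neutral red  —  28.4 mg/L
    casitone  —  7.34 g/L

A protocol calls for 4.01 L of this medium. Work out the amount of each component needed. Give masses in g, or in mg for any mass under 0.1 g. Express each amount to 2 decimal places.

Scale factor relative to 1 L: 4.01.
L-proline: 1.61 g/L × 4.01 L = 6.46 g
manganese chloride tetrahydrate: 43.9 mg/L × 4.01 L = 176.039 mg = 0.18 g
neutral red: 28.4 mg/L × 4.01 L = 113.884 mg = 0.11 g
casitone: 7.34 g/L × 4.01 L = 29.43 g

L-proline 6.46 g; manganese chloride tetrahydrate 0.18 g; neutral red 0.11 g; casitone 29.43 g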